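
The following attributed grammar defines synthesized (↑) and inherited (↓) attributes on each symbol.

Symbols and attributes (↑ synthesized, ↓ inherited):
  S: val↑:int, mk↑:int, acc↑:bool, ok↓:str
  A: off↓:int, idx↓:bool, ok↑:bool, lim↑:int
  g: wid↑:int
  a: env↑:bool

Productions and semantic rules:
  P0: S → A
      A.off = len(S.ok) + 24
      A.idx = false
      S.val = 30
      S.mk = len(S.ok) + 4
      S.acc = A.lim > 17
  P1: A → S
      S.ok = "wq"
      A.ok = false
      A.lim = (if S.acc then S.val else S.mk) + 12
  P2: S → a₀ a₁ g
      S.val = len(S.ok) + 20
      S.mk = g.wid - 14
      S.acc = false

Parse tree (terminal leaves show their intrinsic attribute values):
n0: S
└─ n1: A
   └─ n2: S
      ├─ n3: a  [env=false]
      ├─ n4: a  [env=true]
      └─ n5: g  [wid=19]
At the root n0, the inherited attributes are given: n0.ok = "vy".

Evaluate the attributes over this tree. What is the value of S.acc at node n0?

false

1. n0.ok = "vy"  [given at root]
2. n1.off = 26  [len(S.ok) + 24]
3. n1.idx = false  [false]
4. n2.ok = "wq"  ["wq"]
5. n3.env = false  [terminal]
6. n4.env = true  [terminal]
7. n5.wid = 19  [terminal]
8. n2.val = 22  [len(S.ok) + 20]
9. n2.mk = 5  [g.wid - 14]
10. n2.acc = false  [false]
11. n1.ok = false  [false]
12. n1.lim = 17  [(if S.acc then S.val else S.mk) + 12]
13. n0.val = 30  [30]
14. n0.mk = 6  [len(S.ok) + 4]
15. n0.acc = false  [A.lim > 17]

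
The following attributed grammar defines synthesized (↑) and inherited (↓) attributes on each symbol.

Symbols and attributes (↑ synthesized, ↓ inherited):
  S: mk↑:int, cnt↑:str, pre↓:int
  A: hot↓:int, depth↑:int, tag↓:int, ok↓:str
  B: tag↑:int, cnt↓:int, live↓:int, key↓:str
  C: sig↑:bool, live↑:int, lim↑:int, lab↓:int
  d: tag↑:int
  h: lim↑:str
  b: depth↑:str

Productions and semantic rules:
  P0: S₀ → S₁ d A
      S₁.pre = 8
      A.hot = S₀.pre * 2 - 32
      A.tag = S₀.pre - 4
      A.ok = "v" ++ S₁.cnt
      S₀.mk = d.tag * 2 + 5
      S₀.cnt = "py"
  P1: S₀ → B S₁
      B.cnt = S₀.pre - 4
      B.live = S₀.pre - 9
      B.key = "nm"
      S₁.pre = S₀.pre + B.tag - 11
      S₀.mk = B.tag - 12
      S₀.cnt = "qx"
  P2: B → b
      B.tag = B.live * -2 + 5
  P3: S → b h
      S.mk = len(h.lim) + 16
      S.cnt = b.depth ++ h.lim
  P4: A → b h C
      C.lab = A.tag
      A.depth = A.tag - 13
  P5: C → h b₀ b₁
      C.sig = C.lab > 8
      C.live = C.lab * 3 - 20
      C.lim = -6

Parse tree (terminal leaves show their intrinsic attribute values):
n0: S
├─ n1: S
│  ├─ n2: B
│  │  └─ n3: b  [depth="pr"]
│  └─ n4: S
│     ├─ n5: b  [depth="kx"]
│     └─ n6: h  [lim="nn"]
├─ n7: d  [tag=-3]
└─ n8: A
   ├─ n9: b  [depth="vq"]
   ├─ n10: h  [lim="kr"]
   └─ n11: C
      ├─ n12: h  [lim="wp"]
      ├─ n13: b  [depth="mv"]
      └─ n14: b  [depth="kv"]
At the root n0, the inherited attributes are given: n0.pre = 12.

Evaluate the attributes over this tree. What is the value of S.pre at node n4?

1. n0.pre = 12  [given at root]
2. n1.pre = 8  [8]
3. n2.cnt = 4  [S₀.pre - 4]
4. n2.live = -1  [S₀.pre - 9]
5. n2.key = "nm"  ["nm"]
6. n3.depth = "pr"  [terminal]
7. n2.tag = 7  [B.live * -2 + 5]
8. n4.pre = 4  [S₀.pre + B.tag - 11]
9. n5.depth = "kx"  [terminal]
10. n6.lim = "nn"  [terminal]
11. n4.mk = 18  [len(h.lim) + 16]
12. n4.cnt = "kxnn"  [b.depth ++ h.lim]
13. n1.mk = -5  [B.tag - 12]
14. n1.cnt = "qx"  ["qx"]
15. n7.tag = -3  [terminal]
16. n8.hot = -8  [S₀.pre * 2 - 32]
17. n8.tag = 8  [S₀.pre - 4]
18. n8.ok = "vqx"  ["v" ++ S₁.cnt]
19. n9.depth = "vq"  [terminal]
20. n10.lim = "kr"  [terminal]
21. n11.lab = 8  [A.tag]
22. n12.lim = "wp"  [terminal]
23. n13.depth = "mv"  [terminal]
24. n14.depth = "kv"  [terminal]
25. n11.sig = false  [C.lab > 8]
26. n11.live = 4  [C.lab * 3 - 20]
27. n11.lim = -6  [-6]
28. n8.depth = -5  [A.tag - 13]
29. n0.mk = -1  [d.tag * 2 + 5]
30. n0.cnt = "py"  ["py"]

4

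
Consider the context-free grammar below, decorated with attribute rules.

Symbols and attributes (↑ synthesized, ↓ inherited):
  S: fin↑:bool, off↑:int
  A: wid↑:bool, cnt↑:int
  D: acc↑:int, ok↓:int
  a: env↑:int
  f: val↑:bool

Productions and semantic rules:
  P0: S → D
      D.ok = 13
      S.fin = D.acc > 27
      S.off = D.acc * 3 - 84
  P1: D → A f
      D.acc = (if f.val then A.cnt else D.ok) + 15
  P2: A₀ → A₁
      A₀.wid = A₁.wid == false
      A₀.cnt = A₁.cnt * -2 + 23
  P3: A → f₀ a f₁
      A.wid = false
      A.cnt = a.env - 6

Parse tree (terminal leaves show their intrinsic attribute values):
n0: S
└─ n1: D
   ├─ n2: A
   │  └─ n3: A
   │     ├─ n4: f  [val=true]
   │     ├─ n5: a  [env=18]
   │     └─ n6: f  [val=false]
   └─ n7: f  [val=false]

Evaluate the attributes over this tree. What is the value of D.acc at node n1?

1. n1.ok = 13  [13]
2. n4.val = true  [terminal]
3. n5.env = 18  [terminal]
4. n6.val = false  [terminal]
5. n3.wid = false  [false]
6. n3.cnt = 12  [a.env - 6]
7. n2.wid = true  [A₁.wid == false]
8. n2.cnt = -1  [A₁.cnt * -2 + 23]
9. n7.val = false  [terminal]
10. n1.acc = 28  [(if f.val then A.cnt else D.ok) + 15]
11. n0.fin = true  [D.acc > 27]
12. n0.off = 0  [D.acc * 3 - 84]

28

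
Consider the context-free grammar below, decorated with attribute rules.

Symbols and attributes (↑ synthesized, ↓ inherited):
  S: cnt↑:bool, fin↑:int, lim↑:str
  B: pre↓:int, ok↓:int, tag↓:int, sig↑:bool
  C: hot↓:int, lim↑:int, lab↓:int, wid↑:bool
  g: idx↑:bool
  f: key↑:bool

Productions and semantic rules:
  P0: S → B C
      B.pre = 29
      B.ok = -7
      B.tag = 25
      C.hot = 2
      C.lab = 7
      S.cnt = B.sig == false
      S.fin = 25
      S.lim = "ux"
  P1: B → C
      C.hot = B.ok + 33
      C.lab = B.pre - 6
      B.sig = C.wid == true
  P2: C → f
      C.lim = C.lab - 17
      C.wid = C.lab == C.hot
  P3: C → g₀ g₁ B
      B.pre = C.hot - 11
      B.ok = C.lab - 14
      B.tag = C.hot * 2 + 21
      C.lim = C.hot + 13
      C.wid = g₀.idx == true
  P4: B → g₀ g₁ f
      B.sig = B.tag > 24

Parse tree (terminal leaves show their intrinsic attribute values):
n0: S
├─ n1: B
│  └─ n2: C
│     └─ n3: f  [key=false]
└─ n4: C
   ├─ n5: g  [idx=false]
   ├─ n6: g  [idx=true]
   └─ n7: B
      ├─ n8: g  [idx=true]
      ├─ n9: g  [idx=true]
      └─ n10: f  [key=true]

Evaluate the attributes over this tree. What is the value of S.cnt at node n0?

true

1. n1.pre = 29  [29]
2. n1.ok = -7  [-7]
3. n1.tag = 25  [25]
4. n2.hot = 26  [B.ok + 33]
5. n2.lab = 23  [B.pre - 6]
6. n3.key = false  [terminal]
7. n2.lim = 6  [C.lab - 17]
8. n2.wid = false  [C.lab == C.hot]
9. n1.sig = false  [C.wid == true]
10. n4.hot = 2  [2]
11. n4.lab = 7  [7]
12. n5.idx = false  [terminal]
13. n6.idx = true  [terminal]
14. n7.pre = -9  [C.hot - 11]
15. n7.ok = -7  [C.lab - 14]
16. n7.tag = 25  [C.hot * 2 + 21]
17. n8.idx = true  [terminal]
18. n9.idx = true  [terminal]
19. n10.key = true  [terminal]
20. n7.sig = true  [B.tag > 24]
21. n4.lim = 15  [C.hot + 13]
22. n4.wid = false  [g₀.idx == true]
23. n0.cnt = true  [B.sig == false]
24. n0.fin = 25  [25]
25. n0.lim = "ux"  ["ux"]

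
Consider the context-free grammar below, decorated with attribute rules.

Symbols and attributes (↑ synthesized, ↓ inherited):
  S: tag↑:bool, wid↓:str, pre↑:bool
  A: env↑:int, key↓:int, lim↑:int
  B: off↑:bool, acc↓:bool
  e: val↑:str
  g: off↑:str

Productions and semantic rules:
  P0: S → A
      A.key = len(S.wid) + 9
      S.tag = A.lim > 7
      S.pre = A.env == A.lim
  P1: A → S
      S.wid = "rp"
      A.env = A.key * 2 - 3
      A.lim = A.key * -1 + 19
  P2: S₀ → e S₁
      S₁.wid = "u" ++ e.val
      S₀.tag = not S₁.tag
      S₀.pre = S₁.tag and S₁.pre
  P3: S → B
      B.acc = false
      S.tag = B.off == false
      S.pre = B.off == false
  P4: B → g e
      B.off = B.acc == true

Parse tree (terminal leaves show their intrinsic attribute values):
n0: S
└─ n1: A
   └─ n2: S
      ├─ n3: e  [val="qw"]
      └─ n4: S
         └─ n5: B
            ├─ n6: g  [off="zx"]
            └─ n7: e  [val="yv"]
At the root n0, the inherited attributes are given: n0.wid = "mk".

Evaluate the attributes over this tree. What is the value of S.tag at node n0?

true

1. n0.wid = "mk"  [given at root]
2. n1.key = 11  [len(S.wid) + 9]
3. n2.wid = "rp"  ["rp"]
4. n3.val = "qw"  [terminal]
5. n4.wid = "uqw"  ["u" ++ e.val]
6. n5.acc = false  [false]
7. n6.off = "zx"  [terminal]
8. n7.val = "yv"  [terminal]
9. n5.off = false  [B.acc == true]
10. n4.tag = true  [B.off == false]
11. n4.pre = true  [B.off == false]
12. n2.tag = false  [not S₁.tag]
13. n2.pre = true  [S₁.tag and S₁.pre]
14. n1.env = 19  [A.key * 2 - 3]
15. n1.lim = 8  [A.key * -1 + 19]
16. n0.tag = true  [A.lim > 7]
17. n0.pre = false  [A.env == A.lim]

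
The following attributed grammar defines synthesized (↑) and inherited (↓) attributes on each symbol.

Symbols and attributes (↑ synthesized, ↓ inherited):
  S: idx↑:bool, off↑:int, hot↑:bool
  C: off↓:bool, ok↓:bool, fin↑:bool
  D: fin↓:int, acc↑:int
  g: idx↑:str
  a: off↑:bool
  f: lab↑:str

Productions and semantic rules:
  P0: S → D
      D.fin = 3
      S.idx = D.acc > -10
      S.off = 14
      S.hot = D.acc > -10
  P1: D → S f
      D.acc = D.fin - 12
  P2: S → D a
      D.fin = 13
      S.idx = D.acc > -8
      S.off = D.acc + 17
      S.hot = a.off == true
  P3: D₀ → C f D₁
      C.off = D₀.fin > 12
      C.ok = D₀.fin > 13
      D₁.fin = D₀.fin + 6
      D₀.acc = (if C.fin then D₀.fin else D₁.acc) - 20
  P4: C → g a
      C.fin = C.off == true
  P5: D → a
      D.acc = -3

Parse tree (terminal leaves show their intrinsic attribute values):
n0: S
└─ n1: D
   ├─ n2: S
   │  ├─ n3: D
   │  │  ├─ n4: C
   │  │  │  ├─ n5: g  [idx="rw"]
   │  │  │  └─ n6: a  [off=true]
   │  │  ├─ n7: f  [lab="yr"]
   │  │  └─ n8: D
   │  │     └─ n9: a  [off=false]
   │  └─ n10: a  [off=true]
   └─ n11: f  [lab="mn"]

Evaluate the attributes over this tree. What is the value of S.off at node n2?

1. n1.fin = 3  [3]
2. n3.fin = 13  [13]
3. n4.off = true  [D₀.fin > 12]
4. n4.ok = false  [D₀.fin > 13]
5. n5.idx = "rw"  [terminal]
6. n6.off = true  [terminal]
7. n4.fin = true  [C.off == true]
8. n7.lab = "yr"  [terminal]
9. n8.fin = 19  [D₀.fin + 6]
10. n9.off = false  [terminal]
11. n8.acc = -3  [-3]
12. n3.acc = -7  [(if C.fin then D₀.fin else D₁.acc) - 20]
13. n10.off = true  [terminal]
14. n2.idx = true  [D.acc > -8]
15. n2.off = 10  [D.acc + 17]
16. n2.hot = true  [a.off == true]
17. n11.lab = "mn"  [terminal]
18. n1.acc = -9  [D.fin - 12]
19. n0.idx = true  [D.acc > -10]
20. n0.off = 14  [14]
21. n0.hot = true  [D.acc > -10]

10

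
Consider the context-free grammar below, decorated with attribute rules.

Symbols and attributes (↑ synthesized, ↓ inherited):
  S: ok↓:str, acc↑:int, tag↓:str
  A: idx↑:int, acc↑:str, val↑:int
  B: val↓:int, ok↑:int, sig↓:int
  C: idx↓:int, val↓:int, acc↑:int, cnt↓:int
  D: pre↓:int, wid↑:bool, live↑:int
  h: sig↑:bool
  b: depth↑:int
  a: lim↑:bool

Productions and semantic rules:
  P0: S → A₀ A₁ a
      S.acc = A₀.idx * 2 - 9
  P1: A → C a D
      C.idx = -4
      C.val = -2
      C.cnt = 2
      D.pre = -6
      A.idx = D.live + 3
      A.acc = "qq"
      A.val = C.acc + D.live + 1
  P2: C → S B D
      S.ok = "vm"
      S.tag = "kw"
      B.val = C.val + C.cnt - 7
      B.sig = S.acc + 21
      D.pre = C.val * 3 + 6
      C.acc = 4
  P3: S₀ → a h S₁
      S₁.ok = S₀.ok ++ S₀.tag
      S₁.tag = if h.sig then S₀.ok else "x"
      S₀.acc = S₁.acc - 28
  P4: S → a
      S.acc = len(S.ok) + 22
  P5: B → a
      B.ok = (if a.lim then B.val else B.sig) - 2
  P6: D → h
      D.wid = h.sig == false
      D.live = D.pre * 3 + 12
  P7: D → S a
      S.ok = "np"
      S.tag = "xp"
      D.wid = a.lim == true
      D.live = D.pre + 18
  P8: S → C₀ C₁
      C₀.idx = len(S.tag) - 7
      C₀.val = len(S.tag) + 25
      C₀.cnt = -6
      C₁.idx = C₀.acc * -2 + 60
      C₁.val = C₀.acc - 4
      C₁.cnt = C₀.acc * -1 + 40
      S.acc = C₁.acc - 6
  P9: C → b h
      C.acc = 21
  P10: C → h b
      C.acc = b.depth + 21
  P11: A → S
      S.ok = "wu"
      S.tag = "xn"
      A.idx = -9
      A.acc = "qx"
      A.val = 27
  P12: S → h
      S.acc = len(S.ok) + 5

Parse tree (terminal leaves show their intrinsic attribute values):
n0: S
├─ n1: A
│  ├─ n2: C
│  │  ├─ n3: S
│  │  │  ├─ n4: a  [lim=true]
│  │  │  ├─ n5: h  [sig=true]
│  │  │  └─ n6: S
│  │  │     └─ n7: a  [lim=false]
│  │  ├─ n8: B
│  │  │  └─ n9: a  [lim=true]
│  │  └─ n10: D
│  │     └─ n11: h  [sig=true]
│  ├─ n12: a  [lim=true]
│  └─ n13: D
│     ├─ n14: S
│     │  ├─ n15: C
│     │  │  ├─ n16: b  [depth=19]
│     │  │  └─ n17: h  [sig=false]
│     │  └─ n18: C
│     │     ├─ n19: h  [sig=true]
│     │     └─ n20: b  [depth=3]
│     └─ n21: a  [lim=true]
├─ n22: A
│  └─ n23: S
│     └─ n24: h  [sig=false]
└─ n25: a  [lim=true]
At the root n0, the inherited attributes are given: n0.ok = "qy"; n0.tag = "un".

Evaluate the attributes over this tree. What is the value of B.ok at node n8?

-9

1. n0.ok = "qy"  [given at root]
2. n0.tag = "un"  [given at root]
3. n2.idx = -4  [-4]
4. n2.val = -2  [-2]
5. n2.cnt = 2  [2]
6. n3.ok = "vm"  ["vm"]
7. n3.tag = "kw"  ["kw"]
8. n4.lim = true  [terminal]
9. n5.sig = true  [terminal]
10. n6.ok = "vmkw"  [S₀.ok ++ S₀.tag]
11. n6.tag = "vm"  [if h.sig then S₀.ok else "x"]
12. n7.lim = false  [terminal]
13. n6.acc = 26  [len(S.ok) + 22]
14. n3.acc = -2  [S₁.acc - 28]
15. n8.val = -7  [C.val + C.cnt - 7]
16. n8.sig = 19  [S.acc + 21]
17. n9.lim = true  [terminal]
18. n8.ok = -9  [(if a.lim then B.val else B.sig) - 2]
19. n10.pre = 0  [C.val * 3 + 6]
20. n11.sig = true  [terminal]
21. n10.wid = false  [h.sig == false]
22. n10.live = 12  [D.pre * 3 + 12]
23. n2.acc = 4  [4]
24. n12.lim = true  [terminal]
25. n13.pre = -6  [-6]
26. n14.ok = "np"  ["np"]
27. n14.tag = "xp"  ["xp"]
28. n15.idx = -5  [len(S.tag) - 7]
29. n15.val = 27  [len(S.tag) + 25]
30. n15.cnt = -6  [-6]
31. n16.depth = 19  [terminal]
32. n17.sig = false  [terminal]
33. n15.acc = 21  [21]
34. n18.idx = 18  [C₀.acc * -2 + 60]
35. n18.val = 17  [C₀.acc - 4]
36. n18.cnt = 19  [C₀.acc * -1 + 40]
37. n19.sig = true  [terminal]
38. n20.depth = 3  [terminal]
39. n18.acc = 24  [b.depth + 21]
40. n14.acc = 18  [C₁.acc - 6]
41. n21.lim = true  [terminal]
42. n13.wid = true  [a.lim == true]
43. n13.live = 12  [D.pre + 18]
44. n1.idx = 15  [D.live + 3]
45. n1.acc = "qq"  ["qq"]
46. n1.val = 17  [C.acc + D.live + 1]
47. n23.ok = "wu"  ["wu"]
48. n23.tag = "xn"  ["xn"]
49. n24.sig = false  [terminal]
50. n23.acc = 7  [len(S.ok) + 5]
51. n22.idx = -9  [-9]
52. n22.acc = "qx"  ["qx"]
53. n22.val = 27  [27]
54. n25.lim = true  [terminal]
55. n0.acc = 21  [A₀.idx * 2 - 9]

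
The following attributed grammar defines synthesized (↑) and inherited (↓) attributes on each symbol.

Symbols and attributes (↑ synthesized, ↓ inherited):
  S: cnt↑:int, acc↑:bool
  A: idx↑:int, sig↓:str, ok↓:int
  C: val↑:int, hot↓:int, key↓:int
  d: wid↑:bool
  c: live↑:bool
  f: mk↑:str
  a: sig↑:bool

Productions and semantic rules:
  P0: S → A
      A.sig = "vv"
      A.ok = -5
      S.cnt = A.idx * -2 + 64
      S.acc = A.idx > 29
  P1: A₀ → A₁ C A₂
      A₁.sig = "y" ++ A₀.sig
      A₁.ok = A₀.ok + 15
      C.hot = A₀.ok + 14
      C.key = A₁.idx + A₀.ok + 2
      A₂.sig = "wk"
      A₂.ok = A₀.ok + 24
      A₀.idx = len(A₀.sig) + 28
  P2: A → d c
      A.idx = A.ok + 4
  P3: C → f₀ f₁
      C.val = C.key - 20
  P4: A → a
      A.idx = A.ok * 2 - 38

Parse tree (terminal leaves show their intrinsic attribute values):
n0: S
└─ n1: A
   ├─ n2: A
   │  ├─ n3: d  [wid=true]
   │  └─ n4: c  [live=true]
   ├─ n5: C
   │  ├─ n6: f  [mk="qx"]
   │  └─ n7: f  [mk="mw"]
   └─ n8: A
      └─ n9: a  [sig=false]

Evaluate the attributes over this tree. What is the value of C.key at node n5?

1. n1.sig = "vv"  ["vv"]
2. n1.ok = -5  [-5]
3. n2.sig = "yvv"  ["y" ++ A₀.sig]
4. n2.ok = 10  [A₀.ok + 15]
5. n3.wid = true  [terminal]
6. n4.live = true  [terminal]
7. n2.idx = 14  [A.ok + 4]
8. n5.hot = 9  [A₀.ok + 14]
9. n5.key = 11  [A₁.idx + A₀.ok + 2]
10. n6.mk = "qx"  [terminal]
11. n7.mk = "mw"  [terminal]
12. n5.val = -9  [C.key - 20]
13. n8.sig = "wk"  ["wk"]
14. n8.ok = 19  [A₀.ok + 24]
15. n9.sig = false  [terminal]
16. n8.idx = 0  [A.ok * 2 - 38]
17. n1.idx = 30  [len(A₀.sig) + 28]
18. n0.cnt = 4  [A.idx * -2 + 64]
19. n0.acc = true  [A.idx > 29]

11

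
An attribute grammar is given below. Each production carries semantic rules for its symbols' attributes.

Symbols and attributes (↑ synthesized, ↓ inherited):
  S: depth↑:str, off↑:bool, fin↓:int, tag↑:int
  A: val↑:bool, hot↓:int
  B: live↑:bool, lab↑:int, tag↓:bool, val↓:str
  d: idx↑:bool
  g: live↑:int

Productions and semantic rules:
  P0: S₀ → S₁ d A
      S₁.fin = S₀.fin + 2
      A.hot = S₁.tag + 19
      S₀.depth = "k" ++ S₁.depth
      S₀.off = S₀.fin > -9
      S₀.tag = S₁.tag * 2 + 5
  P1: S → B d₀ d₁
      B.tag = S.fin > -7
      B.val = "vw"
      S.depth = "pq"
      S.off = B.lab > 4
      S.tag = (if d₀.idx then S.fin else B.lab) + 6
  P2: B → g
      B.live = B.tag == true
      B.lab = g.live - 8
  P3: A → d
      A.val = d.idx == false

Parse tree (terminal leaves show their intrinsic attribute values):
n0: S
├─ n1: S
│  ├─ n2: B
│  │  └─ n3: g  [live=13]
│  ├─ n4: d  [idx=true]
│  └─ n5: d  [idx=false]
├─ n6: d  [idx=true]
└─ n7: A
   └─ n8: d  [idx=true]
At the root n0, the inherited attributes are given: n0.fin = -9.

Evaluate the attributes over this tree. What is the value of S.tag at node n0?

3

1. n0.fin = -9  [given at root]
2. n1.fin = -7  [S₀.fin + 2]
3. n2.tag = false  [S.fin > -7]
4. n2.val = "vw"  ["vw"]
5. n3.live = 13  [terminal]
6. n2.live = false  [B.tag == true]
7. n2.lab = 5  [g.live - 8]
8. n4.idx = true  [terminal]
9. n5.idx = false  [terminal]
10. n1.depth = "pq"  ["pq"]
11. n1.off = true  [B.lab > 4]
12. n1.tag = -1  [(if d₀.idx then S.fin else B.lab) + 6]
13. n6.idx = true  [terminal]
14. n7.hot = 18  [S₁.tag + 19]
15. n8.idx = true  [terminal]
16. n7.val = false  [d.idx == false]
17. n0.depth = "kpq"  ["k" ++ S₁.depth]
18. n0.off = false  [S₀.fin > -9]
19. n0.tag = 3  [S₁.tag * 2 + 5]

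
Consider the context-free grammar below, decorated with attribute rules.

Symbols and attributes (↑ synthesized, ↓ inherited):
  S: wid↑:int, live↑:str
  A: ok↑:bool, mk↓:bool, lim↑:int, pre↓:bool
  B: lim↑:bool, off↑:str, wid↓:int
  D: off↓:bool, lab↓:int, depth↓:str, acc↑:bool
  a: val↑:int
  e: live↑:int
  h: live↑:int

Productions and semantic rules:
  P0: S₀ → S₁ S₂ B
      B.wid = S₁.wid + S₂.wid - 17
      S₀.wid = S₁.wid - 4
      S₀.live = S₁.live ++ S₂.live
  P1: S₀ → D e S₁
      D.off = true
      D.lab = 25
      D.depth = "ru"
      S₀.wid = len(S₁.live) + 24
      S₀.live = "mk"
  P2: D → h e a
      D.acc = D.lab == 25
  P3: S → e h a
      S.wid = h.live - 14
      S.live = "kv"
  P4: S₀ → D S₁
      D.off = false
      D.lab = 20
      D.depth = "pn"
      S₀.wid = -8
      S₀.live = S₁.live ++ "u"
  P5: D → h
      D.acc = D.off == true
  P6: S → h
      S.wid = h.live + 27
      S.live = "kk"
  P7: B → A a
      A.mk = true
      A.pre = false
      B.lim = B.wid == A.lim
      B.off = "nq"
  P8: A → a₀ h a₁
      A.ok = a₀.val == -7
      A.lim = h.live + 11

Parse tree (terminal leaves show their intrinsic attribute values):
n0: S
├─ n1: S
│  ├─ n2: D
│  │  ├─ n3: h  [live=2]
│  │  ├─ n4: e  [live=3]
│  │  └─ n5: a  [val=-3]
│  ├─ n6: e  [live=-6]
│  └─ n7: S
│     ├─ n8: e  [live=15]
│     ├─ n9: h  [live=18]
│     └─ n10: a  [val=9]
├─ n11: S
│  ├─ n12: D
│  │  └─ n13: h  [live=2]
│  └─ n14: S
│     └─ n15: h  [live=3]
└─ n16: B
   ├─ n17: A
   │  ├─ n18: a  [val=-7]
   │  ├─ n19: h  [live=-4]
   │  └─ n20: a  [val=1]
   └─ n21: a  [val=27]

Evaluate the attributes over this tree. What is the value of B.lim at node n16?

1. n2.off = true  [true]
2. n2.lab = 25  [25]
3. n2.depth = "ru"  ["ru"]
4. n3.live = 2  [terminal]
5. n4.live = 3  [terminal]
6. n5.val = -3  [terminal]
7. n2.acc = true  [D.lab == 25]
8. n6.live = -6  [terminal]
9. n8.live = 15  [terminal]
10. n9.live = 18  [terminal]
11. n10.val = 9  [terminal]
12. n7.wid = 4  [h.live - 14]
13. n7.live = "kv"  ["kv"]
14. n1.wid = 26  [len(S₁.live) + 24]
15. n1.live = "mk"  ["mk"]
16. n12.off = false  [false]
17. n12.lab = 20  [20]
18. n12.depth = "pn"  ["pn"]
19. n13.live = 2  [terminal]
20. n12.acc = false  [D.off == true]
21. n15.live = 3  [terminal]
22. n14.wid = 30  [h.live + 27]
23. n14.live = "kk"  ["kk"]
24. n11.wid = -8  [-8]
25. n11.live = "kku"  [S₁.live ++ "u"]
26. n16.wid = 1  [S₁.wid + S₂.wid - 17]
27. n17.mk = true  [true]
28. n17.pre = false  [false]
29. n18.val = -7  [terminal]
30. n19.live = -4  [terminal]
31. n20.val = 1  [terminal]
32. n17.ok = true  [a₀.val == -7]
33. n17.lim = 7  [h.live + 11]
34. n21.val = 27  [terminal]
35. n16.lim = false  [B.wid == A.lim]
36. n16.off = "nq"  ["nq"]
37. n0.wid = 22  [S₁.wid - 4]
38. n0.live = "mkkku"  [S₁.live ++ S₂.live]

false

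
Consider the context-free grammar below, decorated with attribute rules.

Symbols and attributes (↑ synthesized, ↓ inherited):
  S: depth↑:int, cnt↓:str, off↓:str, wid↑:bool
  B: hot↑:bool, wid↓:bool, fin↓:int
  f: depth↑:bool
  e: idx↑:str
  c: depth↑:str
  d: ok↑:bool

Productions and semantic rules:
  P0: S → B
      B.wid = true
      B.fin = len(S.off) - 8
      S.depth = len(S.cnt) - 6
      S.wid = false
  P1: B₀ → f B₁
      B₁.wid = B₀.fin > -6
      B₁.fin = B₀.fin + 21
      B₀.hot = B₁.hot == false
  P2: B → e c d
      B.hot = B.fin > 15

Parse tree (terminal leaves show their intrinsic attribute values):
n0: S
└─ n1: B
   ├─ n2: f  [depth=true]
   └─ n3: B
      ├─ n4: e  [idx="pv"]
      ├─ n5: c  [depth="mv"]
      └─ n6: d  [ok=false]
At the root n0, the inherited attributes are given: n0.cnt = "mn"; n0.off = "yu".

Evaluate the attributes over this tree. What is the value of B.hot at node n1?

1. n0.cnt = "mn"  [given at root]
2. n0.off = "yu"  [given at root]
3. n1.wid = true  [true]
4. n1.fin = -6  [len(S.off) - 8]
5. n2.depth = true  [terminal]
6. n3.wid = false  [B₀.fin > -6]
7. n3.fin = 15  [B₀.fin + 21]
8. n4.idx = "pv"  [terminal]
9. n5.depth = "mv"  [terminal]
10. n6.ok = false  [terminal]
11. n3.hot = false  [B.fin > 15]
12. n1.hot = true  [B₁.hot == false]
13. n0.depth = -4  [len(S.cnt) - 6]
14. n0.wid = false  [false]

true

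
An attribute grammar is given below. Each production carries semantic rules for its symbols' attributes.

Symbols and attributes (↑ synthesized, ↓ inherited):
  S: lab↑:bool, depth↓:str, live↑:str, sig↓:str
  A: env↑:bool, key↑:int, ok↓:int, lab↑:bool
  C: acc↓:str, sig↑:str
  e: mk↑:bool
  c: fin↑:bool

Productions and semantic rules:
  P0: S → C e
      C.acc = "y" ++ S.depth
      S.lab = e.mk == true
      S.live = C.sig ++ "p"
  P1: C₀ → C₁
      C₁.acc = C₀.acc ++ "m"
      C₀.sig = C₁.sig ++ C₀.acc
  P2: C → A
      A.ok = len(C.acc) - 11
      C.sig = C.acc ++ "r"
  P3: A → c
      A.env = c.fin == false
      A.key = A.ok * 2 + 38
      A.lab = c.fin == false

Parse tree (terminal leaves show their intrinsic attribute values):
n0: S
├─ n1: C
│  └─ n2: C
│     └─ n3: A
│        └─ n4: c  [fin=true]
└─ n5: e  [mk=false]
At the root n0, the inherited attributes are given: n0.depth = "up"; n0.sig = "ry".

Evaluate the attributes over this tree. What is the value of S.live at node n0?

"yupmryupp"

1. n0.depth = "up"  [given at root]
2. n0.sig = "ry"  [given at root]
3. n1.acc = "yup"  ["y" ++ S.depth]
4. n2.acc = "yupm"  [C₀.acc ++ "m"]
5. n3.ok = -7  [len(C.acc) - 11]
6. n4.fin = true  [terminal]
7. n3.env = false  [c.fin == false]
8. n3.key = 24  [A.ok * 2 + 38]
9. n3.lab = false  [c.fin == false]
10. n2.sig = "yupmr"  [C.acc ++ "r"]
11. n1.sig = "yupmryup"  [C₁.sig ++ C₀.acc]
12. n5.mk = false  [terminal]
13. n0.lab = false  [e.mk == true]
14. n0.live = "yupmryupp"  [C.sig ++ "p"]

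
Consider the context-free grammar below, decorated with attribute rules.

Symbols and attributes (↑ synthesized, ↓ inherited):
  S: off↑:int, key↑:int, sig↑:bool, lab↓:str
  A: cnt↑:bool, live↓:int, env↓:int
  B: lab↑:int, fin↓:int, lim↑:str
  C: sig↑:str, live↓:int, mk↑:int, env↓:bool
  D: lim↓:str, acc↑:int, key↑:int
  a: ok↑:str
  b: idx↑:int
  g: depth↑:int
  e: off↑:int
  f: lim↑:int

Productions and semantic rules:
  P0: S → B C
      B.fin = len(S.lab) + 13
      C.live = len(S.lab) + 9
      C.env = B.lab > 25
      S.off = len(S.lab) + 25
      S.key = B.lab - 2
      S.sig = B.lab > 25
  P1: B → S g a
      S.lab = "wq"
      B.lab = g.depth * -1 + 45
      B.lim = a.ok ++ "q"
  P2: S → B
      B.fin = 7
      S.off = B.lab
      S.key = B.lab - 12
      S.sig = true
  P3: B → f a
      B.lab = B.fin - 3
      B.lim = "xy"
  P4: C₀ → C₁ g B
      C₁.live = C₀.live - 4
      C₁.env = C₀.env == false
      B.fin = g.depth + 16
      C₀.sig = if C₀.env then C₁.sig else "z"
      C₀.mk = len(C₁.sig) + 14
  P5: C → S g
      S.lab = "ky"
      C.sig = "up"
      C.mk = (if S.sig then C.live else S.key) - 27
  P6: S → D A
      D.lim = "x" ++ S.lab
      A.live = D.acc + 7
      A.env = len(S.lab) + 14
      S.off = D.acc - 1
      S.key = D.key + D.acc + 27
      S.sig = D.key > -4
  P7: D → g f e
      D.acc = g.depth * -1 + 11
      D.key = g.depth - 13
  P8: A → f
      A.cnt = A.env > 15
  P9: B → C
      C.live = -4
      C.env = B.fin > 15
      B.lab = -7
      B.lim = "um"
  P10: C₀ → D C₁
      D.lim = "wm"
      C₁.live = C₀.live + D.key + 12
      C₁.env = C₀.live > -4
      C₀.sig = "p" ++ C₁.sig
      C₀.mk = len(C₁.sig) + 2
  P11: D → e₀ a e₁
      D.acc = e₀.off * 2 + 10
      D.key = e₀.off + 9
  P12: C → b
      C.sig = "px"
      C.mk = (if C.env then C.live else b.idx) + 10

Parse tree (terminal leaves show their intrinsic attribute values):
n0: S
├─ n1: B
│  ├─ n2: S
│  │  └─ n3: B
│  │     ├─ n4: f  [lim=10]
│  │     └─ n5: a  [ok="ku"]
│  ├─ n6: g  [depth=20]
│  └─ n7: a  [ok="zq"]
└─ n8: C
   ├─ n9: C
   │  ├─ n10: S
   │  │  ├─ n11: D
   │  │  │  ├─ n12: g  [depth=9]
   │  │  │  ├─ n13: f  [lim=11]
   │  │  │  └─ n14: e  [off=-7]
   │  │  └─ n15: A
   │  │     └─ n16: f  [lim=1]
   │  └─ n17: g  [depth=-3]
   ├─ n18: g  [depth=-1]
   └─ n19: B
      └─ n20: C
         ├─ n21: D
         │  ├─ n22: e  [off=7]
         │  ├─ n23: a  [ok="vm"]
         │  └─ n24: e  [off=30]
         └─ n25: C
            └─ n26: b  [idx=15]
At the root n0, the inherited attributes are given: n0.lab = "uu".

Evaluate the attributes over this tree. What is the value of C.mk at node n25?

25

1. n0.lab = "uu"  [given at root]
2. n1.fin = 15  [len(S.lab) + 13]
3. n2.lab = "wq"  ["wq"]
4. n3.fin = 7  [7]
5. n4.lim = 10  [terminal]
6. n5.ok = "ku"  [terminal]
7. n3.lab = 4  [B.fin - 3]
8. n3.lim = "xy"  ["xy"]
9. n2.off = 4  [B.lab]
10. n2.key = -8  [B.lab - 12]
11. n2.sig = true  [true]
12. n6.depth = 20  [terminal]
13. n7.ok = "zq"  [terminal]
14. n1.lab = 25  [g.depth * -1 + 45]
15. n1.lim = "zqq"  [a.ok ++ "q"]
16. n8.live = 11  [len(S.lab) + 9]
17. n8.env = false  [B.lab > 25]
18. n9.live = 7  [C₀.live - 4]
19. n9.env = true  [C₀.env == false]
20. n10.lab = "ky"  ["ky"]
21. n11.lim = "xky"  ["x" ++ S.lab]
22. n12.depth = 9  [terminal]
23. n13.lim = 11  [terminal]
24. n14.off = -7  [terminal]
25. n11.acc = 2  [g.depth * -1 + 11]
26. n11.key = -4  [g.depth - 13]
27. n15.live = 9  [D.acc + 7]
28. n15.env = 16  [len(S.lab) + 14]
29. n16.lim = 1  [terminal]
30. n15.cnt = true  [A.env > 15]
31. n10.off = 1  [D.acc - 1]
32. n10.key = 25  [D.key + D.acc + 27]
33. n10.sig = false  [D.key > -4]
34. n17.depth = -3  [terminal]
35. n9.sig = "up"  ["up"]
36. n9.mk = -2  [(if S.sig then C.live else S.key) - 27]
37. n18.depth = -1  [terminal]
38. n19.fin = 15  [g.depth + 16]
39. n20.live = -4  [-4]
40. n20.env = false  [B.fin > 15]
41. n21.lim = "wm"  ["wm"]
42. n22.off = 7  [terminal]
43. n23.ok = "vm"  [terminal]
44. n24.off = 30  [terminal]
45. n21.acc = 24  [e₀.off * 2 + 10]
46. n21.key = 16  [e₀.off + 9]
47. n25.live = 24  [C₀.live + D.key + 12]
48. n25.env = false  [C₀.live > -4]
49. n26.idx = 15  [terminal]
50. n25.sig = "px"  ["px"]
51. n25.mk = 25  [(if C.env then C.live else b.idx) + 10]
52. n20.sig = "ppx"  ["p" ++ C₁.sig]
53. n20.mk = 4  [len(C₁.sig) + 2]
54. n19.lab = -7  [-7]
55. n19.lim = "um"  ["um"]
56. n8.sig = "z"  [if C₀.env then C₁.sig else "z"]
57. n8.mk = 16  [len(C₁.sig) + 14]
58. n0.off = 27  [len(S.lab) + 25]
59. n0.key = 23  [B.lab - 2]
60. n0.sig = false  [B.lab > 25]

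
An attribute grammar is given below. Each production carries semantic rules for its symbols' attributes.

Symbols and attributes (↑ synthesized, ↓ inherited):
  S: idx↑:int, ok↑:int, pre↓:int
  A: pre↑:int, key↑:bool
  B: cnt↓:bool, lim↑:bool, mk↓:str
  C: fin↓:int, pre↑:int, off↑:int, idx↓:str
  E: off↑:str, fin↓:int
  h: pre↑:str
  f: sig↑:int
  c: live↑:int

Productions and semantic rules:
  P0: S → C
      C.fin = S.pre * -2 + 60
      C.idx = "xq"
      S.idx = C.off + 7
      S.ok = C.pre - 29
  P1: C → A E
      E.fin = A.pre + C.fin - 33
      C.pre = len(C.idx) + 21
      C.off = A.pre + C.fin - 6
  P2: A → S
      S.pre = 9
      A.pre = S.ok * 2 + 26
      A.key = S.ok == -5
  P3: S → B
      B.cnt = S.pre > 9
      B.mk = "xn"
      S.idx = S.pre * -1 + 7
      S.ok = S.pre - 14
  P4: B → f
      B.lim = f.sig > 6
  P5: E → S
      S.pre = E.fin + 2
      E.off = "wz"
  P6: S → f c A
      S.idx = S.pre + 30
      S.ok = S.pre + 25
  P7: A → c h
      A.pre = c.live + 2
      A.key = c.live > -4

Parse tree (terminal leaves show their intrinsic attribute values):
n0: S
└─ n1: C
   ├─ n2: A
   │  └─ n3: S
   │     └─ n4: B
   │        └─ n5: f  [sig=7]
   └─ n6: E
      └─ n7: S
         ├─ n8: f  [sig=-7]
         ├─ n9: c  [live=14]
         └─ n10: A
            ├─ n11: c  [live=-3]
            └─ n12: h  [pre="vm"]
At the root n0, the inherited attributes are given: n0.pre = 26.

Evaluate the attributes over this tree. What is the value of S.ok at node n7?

1. n0.pre = 26  [given at root]
2. n1.fin = 8  [S.pre * -2 + 60]
3. n1.idx = "xq"  ["xq"]
4. n3.pre = 9  [9]
5. n4.cnt = false  [S.pre > 9]
6. n4.mk = "xn"  ["xn"]
7. n5.sig = 7  [terminal]
8. n4.lim = true  [f.sig > 6]
9. n3.idx = -2  [S.pre * -1 + 7]
10. n3.ok = -5  [S.pre - 14]
11. n2.pre = 16  [S.ok * 2 + 26]
12. n2.key = true  [S.ok == -5]
13. n6.fin = -9  [A.pre + C.fin - 33]
14. n7.pre = -7  [E.fin + 2]
15. n8.sig = -7  [terminal]
16. n9.live = 14  [terminal]
17. n11.live = -3  [terminal]
18. n12.pre = "vm"  [terminal]
19. n10.pre = -1  [c.live + 2]
20. n10.key = true  [c.live > -4]
21. n7.idx = 23  [S.pre + 30]
22. n7.ok = 18  [S.pre + 25]
23. n6.off = "wz"  ["wz"]
24. n1.pre = 23  [len(C.idx) + 21]
25. n1.off = 18  [A.pre + C.fin - 6]
26. n0.idx = 25  [C.off + 7]
27. n0.ok = -6  [C.pre - 29]

18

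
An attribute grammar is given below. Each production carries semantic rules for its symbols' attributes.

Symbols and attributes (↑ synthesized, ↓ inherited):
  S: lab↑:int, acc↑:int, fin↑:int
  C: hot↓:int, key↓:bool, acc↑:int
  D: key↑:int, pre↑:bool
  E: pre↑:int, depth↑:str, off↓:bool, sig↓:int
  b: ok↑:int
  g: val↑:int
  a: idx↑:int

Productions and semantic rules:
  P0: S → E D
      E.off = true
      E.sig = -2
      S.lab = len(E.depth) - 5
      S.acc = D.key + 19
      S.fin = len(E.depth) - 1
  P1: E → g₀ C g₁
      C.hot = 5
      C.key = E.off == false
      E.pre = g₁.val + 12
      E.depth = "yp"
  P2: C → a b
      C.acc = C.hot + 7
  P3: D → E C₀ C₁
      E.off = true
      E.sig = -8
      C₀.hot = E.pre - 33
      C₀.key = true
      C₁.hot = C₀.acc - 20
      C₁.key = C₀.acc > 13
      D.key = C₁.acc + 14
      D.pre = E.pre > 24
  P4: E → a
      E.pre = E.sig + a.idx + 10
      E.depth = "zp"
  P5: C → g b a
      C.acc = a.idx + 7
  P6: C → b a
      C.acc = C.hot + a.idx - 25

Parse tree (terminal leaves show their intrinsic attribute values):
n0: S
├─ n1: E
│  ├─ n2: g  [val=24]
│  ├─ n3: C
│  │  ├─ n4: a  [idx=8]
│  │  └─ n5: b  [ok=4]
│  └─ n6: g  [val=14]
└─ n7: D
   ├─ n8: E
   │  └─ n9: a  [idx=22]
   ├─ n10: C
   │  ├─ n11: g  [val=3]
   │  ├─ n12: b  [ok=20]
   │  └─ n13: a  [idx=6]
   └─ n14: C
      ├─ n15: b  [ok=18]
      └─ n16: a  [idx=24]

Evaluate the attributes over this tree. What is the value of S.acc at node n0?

25

1. n1.off = true  [true]
2. n1.sig = -2  [-2]
3. n2.val = 24  [terminal]
4. n3.hot = 5  [5]
5. n3.key = false  [E.off == false]
6. n4.idx = 8  [terminal]
7. n5.ok = 4  [terminal]
8. n3.acc = 12  [C.hot + 7]
9. n6.val = 14  [terminal]
10. n1.pre = 26  [g₁.val + 12]
11. n1.depth = "yp"  ["yp"]
12. n8.off = true  [true]
13. n8.sig = -8  [-8]
14. n9.idx = 22  [terminal]
15. n8.pre = 24  [E.sig + a.idx + 10]
16. n8.depth = "zp"  ["zp"]
17. n10.hot = -9  [E.pre - 33]
18. n10.key = true  [true]
19. n11.val = 3  [terminal]
20. n12.ok = 20  [terminal]
21. n13.idx = 6  [terminal]
22. n10.acc = 13  [a.idx + 7]
23. n14.hot = -7  [C₀.acc - 20]
24. n14.key = false  [C₀.acc > 13]
25. n15.ok = 18  [terminal]
26. n16.idx = 24  [terminal]
27. n14.acc = -8  [C.hot + a.idx - 25]
28. n7.key = 6  [C₁.acc + 14]
29. n7.pre = false  [E.pre > 24]
30. n0.lab = -3  [len(E.depth) - 5]
31. n0.acc = 25  [D.key + 19]
32. n0.fin = 1  [len(E.depth) - 1]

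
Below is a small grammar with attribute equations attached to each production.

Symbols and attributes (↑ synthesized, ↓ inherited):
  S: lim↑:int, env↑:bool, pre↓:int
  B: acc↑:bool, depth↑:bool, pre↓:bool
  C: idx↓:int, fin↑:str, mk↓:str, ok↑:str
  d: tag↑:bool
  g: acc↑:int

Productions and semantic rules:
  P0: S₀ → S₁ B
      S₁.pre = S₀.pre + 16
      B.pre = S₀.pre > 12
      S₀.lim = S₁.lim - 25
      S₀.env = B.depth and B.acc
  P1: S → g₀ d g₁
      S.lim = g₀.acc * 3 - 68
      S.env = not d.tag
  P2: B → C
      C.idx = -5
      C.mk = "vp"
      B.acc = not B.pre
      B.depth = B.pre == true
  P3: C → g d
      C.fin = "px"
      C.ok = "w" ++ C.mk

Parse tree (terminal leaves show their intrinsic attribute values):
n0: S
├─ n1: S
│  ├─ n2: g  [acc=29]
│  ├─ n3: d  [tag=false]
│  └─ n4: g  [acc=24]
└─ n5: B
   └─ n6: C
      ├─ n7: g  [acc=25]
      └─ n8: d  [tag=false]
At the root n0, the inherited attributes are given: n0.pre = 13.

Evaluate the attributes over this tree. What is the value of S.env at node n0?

1. n0.pre = 13  [given at root]
2. n1.pre = 29  [S₀.pre + 16]
3. n2.acc = 29  [terminal]
4. n3.tag = false  [terminal]
5. n4.acc = 24  [terminal]
6. n1.lim = 19  [g₀.acc * 3 - 68]
7. n1.env = true  [not d.tag]
8. n5.pre = true  [S₀.pre > 12]
9. n6.idx = -5  [-5]
10. n6.mk = "vp"  ["vp"]
11. n7.acc = 25  [terminal]
12. n8.tag = false  [terminal]
13. n6.fin = "px"  ["px"]
14. n6.ok = "wvp"  ["w" ++ C.mk]
15. n5.acc = false  [not B.pre]
16. n5.depth = true  [B.pre == true]
17. n0.lim = -6  [S₁.lim - 25]
18. n0.env = false  [B.depth and B.acc]

false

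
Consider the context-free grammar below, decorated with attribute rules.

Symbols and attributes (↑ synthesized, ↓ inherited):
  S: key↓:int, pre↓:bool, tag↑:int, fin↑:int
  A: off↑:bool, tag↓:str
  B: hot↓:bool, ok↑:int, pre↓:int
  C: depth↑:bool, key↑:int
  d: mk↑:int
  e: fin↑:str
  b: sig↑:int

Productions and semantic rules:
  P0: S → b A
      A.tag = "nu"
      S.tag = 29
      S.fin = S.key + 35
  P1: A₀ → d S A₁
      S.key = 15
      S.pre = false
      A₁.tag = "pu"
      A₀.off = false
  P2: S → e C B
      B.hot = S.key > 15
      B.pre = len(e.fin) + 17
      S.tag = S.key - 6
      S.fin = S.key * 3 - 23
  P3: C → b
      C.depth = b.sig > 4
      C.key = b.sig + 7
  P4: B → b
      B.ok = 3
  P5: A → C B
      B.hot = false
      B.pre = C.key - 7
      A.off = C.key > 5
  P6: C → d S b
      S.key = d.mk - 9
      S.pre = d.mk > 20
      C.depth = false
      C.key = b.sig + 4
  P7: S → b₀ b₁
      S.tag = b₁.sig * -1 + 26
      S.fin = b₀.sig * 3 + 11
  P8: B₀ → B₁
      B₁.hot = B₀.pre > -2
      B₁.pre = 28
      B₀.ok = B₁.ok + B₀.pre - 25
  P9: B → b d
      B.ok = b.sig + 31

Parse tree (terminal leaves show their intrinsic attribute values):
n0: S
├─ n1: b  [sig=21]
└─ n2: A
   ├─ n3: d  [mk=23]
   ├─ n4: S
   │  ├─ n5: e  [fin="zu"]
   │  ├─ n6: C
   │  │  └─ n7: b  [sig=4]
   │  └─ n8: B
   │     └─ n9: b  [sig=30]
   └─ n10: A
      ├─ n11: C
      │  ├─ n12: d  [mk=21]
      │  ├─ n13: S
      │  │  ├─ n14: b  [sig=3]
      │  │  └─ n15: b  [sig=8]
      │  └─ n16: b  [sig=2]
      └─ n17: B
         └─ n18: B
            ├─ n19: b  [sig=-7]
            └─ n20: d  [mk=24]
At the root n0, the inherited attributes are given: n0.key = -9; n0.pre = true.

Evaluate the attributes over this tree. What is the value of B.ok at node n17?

-2

1. n0.key = -9  [given at root]
2. n0.pre = true  [given at root]
3. n1.sig = 21  [terminal]
4. n2.tag = "nu"  ["nu"]
5. n3.mk = 23  [terminal]
6. n4.key = 15  [15]
7. n4.pre = false  [false]
8. n5.fin = "zu"  [terminal]
9. n7.sig = 4  [terminal]
10. n6.depth = false  [b.sig > 4]
11. n6.key = 11  [b.sig + 7]
12. n8.hot = false  [S.key > 15]
13. n8.pre = 19  [len(e.fin) + 17]
14. n9.sig = 30  [terminal]
15. n8.ok = 3  [3]
16. n4.tag = 9  [S.key - 6]
17. n4.fin = 22  [S.key * 3 - 23]
18. n10.tag = "pu"  ["pu"]
19. n12.mk = 21  [terminal]
20. n13.key = 12  [d.mk - 9]
21. n13.pre = true  [d.mk > 20]
22. n14.sig = 3  [terminal]
23. n15.sig = 8  [terminal]
24. n13.tag = 18  [b₁.sig * -1 + 26]
25. n13.fin = 20  [b₀.sig * 3 + 11]
26. n16.sig = 2  [terminal]
27. n11.depth = false  [false]
28. n11.key = 6  [b.sig + 4]
29. n17.hot = false  [false]
30. n17.pre = -1  [C.key - 7]
31. n18.hot = true  [B₀.pre > -2]
32. n18.pre = 28  [28]
33. n19.sig = -7  [terminal]
34. n20.mk = 24  [terminal]
35. n18.ok = 24  [b.sig + 31]
36. n17.ok = -2  [B₁.ok + B₀.pre - 25]
37. n10.off = true  [C.key > 5]
38. n2.off = false  [false]
39. n0.tag = 29  [29]
40. n0.fin = 26  [S.key + 35]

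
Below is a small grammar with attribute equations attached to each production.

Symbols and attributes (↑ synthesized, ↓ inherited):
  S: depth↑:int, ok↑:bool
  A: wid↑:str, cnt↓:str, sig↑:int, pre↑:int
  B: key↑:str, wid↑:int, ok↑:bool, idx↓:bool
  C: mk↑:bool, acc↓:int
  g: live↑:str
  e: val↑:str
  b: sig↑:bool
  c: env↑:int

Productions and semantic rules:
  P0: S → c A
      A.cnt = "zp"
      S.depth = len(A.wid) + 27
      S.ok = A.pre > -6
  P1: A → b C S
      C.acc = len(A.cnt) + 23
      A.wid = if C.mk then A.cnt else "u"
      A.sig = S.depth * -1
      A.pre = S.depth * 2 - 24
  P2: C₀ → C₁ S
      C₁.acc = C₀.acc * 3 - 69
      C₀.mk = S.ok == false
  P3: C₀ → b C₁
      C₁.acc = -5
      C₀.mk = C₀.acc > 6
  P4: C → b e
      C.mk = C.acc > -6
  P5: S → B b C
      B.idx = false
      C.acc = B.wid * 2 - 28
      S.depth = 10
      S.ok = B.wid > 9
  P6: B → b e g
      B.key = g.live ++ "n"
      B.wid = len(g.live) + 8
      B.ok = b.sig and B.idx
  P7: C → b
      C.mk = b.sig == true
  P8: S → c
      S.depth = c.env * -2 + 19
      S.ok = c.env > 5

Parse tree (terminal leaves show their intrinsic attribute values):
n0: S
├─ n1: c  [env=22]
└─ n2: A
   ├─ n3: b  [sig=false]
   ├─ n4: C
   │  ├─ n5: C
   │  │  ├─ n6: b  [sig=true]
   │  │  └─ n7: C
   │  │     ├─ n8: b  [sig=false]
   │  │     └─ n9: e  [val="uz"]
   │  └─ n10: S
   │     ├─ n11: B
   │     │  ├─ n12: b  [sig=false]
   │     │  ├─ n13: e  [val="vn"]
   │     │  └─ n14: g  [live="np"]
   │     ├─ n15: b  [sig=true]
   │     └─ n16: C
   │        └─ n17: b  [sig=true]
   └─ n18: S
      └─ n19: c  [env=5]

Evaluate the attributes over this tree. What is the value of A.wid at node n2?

"u"

1. n1.env = 22  [terminal]
2. n2.cnt = "zp"  ["zp"]
3. n3.sig = false  [terminal]
4. n4.acc = 25  [len(A.cnt) + 23]
5. n5.acc = 6  [C₀.acc * 3 - 69]
6. n6.sig = true  [terminal]
7. n7.acc = -5  [-5]
8. n8.sig = false  [terminal]
9. n9.val = "uz"  [terminal]
10. n7.mk = true  [C.acc > -6]
11. n5.mk = false  [C₀.acc > 6]
12. n11.idx = false  [false]
13. n12.sig = false  [terminal]
14. n13.val = "vn"  [terminal]
15. n14.live = "np"  [terminal]
16. n11.key = "npn"  [g.live ++ "n"]
17. n11.wid = 10  [len(g.live) + 8]
18. n11.ok = false  [b.sig and B.idx]
19. n15.sig = true  [terminal]
20. n16.acc = -8  [B.wid * 2 - 28]
21. n17.sig = true  [terminal]
22. n16.mk = true  [b.sig == true]
23. n10.depth = 10  [10]
24. n10.ok = true  [B.wid > 9]
25. n4.mk = false  [S.ok == false]
26. n19.env = 5  [terminal]
27. n18.depth = 9  [c.env * -2 + 19]
28. n18.ok = false  [c.env > 5]
29. n2.wid = "u"  [if C.mk then A.cnt else "u"]
30. n2.sig = -9  [S.depth * -1]
31. n2.pre = -6  [S.depth * 2 - 24]
32. n0.depth = 28  [len(A.wid) + 27]
33. n0.ok = false  [A.pre > -6]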